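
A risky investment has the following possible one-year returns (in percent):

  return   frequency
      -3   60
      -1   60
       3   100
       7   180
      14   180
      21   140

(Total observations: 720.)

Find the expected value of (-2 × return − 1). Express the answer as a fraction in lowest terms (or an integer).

Total = 720, so P(return=-3) = 60/720, etc.
E[-2x-1] = (1/12)·5 + (1/12)·1 + (5/36)·(-7) + (1/4)·(-15) + (1/4)·(-29) + (7/36)·(-43)
     = -119/6

-119/6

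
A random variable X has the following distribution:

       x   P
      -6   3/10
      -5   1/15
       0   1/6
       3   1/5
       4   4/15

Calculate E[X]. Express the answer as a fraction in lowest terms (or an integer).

E[X] = (3/10)·(-6) + (1/15)·(-5) + (1/6)·0 + (1/5)·3 + (4/15)·4
     = -7/15

-7/15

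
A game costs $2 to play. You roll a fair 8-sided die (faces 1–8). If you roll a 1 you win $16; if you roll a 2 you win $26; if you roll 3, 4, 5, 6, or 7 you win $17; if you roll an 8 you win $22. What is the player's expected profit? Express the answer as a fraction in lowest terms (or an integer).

133/8 dollars

E[payout] = (1/8)·16 + (5/8)·17 + (1/8)·22 + (1/8)·26 = 149/8
Expected profit = 149/8 − 2 = 133/8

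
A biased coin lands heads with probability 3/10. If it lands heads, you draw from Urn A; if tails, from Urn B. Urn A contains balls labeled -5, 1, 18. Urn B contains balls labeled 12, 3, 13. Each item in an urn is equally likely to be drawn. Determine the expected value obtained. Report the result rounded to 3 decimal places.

E[X | Urn A] = (-5 + 1 + 18)/3 = 14/3
E[X | Urn B] = (12 + 3 + 13)/3 = 28/3
E[X] = (3/10)·14/3 + (7/10)·28/3 = 119/15 ≈ 7.933

7.933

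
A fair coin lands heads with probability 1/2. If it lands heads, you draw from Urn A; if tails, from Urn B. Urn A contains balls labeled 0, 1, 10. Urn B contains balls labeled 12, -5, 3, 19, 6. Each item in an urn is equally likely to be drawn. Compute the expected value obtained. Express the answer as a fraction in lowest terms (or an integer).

E[X | Urn A] = (0 + 1 + 10)/3 = 11/3
E[X | Urn B] = (12 − 5 + 3 + 19 + 6)/5 = 7
E[X] = (1/2)·11/3 + (1/2)·7 = 16/3

16/3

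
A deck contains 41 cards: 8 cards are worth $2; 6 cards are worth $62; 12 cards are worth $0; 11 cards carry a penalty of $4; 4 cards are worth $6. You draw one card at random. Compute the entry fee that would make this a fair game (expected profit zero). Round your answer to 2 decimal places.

$8.98

E[payout] = (8/41)·2 + (6/41)·62 + (12/41)·0 + (11/41)·(-4) + (4/41)·6 = 368/41
Fair fee = E[payout] = 368/41 ≈ $8.98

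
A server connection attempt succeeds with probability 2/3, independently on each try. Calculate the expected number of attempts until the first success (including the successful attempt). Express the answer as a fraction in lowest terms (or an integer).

For a geometric distribution, E[trials] = 1/p = 1/(2/3) = 3/2.

3/2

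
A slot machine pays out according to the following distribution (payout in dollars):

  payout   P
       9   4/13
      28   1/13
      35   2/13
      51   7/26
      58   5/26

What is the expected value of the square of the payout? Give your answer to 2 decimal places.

E[X²] = (4/13)·81 + (1/13)·784 + (2/13)·1225 + (7/26)·2601 + (5/26)·3364
     = 42143/26 ≈ 1620.88

1620.88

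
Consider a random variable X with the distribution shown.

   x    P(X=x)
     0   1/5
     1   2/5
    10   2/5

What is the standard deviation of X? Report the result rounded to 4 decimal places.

E[X] = 22/5, E[X²] = 202/5
Var(X) = E[X²] − (E[X])² = 202/5 − 484/25 = 526/25
SD(X) = √(526/25) ≈ 4.5869

4.5869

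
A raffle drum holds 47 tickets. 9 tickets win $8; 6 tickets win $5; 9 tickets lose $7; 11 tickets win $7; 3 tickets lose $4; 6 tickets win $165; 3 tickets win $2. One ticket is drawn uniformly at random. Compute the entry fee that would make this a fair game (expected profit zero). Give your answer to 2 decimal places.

$23.40

E[payout] = (9/47)·8 + (6/47)·5 + (9/47)·(-7) + (11/47)·7 + (3/47)·(-4) + (6/47)·165 + (3/47)·2 = 1100/47
Fair fee = E[payout] = 1100/47 ≈ $23.40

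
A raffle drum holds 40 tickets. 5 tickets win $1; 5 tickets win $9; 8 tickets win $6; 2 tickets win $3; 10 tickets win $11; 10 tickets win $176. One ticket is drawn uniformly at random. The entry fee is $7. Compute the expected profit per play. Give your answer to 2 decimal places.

E[payout] = (5/40)·1 + (5/40)·9 + (8/40)·6 + (2/40)·3 + (10/40)·11 + (10/40)·176 = 987/20
Expected profit = 987/20 − 7 = 847/20 ≈ $42.35

$42.35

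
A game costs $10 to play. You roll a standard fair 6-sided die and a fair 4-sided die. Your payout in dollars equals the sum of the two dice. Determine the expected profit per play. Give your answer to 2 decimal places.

-$4.00

Distribution of the sum of the two dice: 2 w.p. 1/24, 3 w.p. 1/12, 4 w.p. 1/8, 5 w.p. 1/6, 6 w.p. 1/6, 7 w.p. 1/6, …
E[payout] = (1/24)·2 + (1/12)·3 + (1/8)·4 + (1/6)·5 + (1/6)·6 + (1/6)·7 + (1/8)·8 + (1/12)·9 + (1/24)·10 = 6
Expected profit = 6 − 10 = -4 ≈ -$4.00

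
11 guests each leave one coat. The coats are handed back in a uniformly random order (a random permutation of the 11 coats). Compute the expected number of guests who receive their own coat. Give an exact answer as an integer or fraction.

Let Xᵢ = 1 if person i gets their own coat. For each i, P(Xᵢ=1) = 1/11.
By linearity of expectation, E[X₁+…+X_11] = 11·(1/11) = 1.

1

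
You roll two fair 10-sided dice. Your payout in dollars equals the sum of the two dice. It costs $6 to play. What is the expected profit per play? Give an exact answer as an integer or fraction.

Distribution of the sum of the two dice: 2 w.p. 1/100, 3 w.p. 1/50, 4 w.p. 3/100, 5 w.p. 1/25, 6 w.p. 1/20, 7 w.p. 3/50, …
E[payout] = (1/100)·2 + (1/50)·3 + (3/100)·4 + (1/25)·5 + (1/20)·6 + (3/50)·7 + (7/100)·8 + (2/25)·9 + (9/100)·10 + (1/10)·11 + (9/100)·12 + (2/25)·13 + (7/100)·14 + (3/50)·15 + (1/20)·16 + (1/25)·17 + (3/100)·18 + (1/50)·19 + (1/100)·20 = 11
Expected profit = 11 − 6 = 5

$5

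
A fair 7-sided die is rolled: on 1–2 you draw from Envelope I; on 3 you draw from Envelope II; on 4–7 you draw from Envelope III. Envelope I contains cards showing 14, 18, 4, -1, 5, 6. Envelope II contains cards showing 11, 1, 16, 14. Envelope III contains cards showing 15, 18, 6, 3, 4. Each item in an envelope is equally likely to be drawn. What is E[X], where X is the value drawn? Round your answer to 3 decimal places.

E[X | Envelope I] = (14 + 18 + 4 − 1 + 5 + 6)/6 = 23/3
E[X | Envelope II] = (11 + 1 + 16 + 14)/4 = 21/2
E[X | Envelope III] = (15 + 18 + 6 + 3 + 4)/5 = 46/5
E[X] = (2/7)·23/3 + (1/7)·21/2 + (4/7)·46/5 = 1879/210 ≈ 8.948

8.948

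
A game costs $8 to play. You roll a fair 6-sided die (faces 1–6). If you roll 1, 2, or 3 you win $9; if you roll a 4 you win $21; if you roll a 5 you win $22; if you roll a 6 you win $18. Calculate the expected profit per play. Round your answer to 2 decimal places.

$6.67

E[payout] = (1/2)·9 + (1/6)·18 + (1/6)·21 + (1/6)·22 = 44/3
Expected profit = 44/3 − 8 = 20/3 ≈ $6.67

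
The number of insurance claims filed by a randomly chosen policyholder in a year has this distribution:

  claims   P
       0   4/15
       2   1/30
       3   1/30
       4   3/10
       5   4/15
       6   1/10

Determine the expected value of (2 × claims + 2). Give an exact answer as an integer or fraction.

E[2x+2] = (4/15)·2 + (1/30)·6 + (1/30)·8 + (3/10)·10 + (4/15)·12 + (1/10)·14
     = 43/5

43/5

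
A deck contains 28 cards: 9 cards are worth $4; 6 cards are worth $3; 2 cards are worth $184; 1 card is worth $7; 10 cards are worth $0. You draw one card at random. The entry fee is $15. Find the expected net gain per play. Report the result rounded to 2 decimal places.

$0.32

E[payout] = (9/28)·4 + (6/28)·3 + (2/28)·184 + (1/28)·7 + (10/28)·0 = 429/28
Expected profit = 429/28 − 15 = 9/28 ≈ $0.32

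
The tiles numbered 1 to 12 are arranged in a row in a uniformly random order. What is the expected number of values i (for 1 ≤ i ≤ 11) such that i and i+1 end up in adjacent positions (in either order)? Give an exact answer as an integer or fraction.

For each i ∈ {1,…,11}, let Xᵢ = 1 if i and i+1 are adjacent. P(Xᵢ=1) = 2·(12−1)!/12! = 2/12.
By linearity, E[ΣXᵢ] = (11)·(2/12) = 11/6.

11/6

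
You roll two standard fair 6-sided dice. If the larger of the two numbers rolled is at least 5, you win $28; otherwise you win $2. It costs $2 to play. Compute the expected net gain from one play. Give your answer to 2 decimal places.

$14.44

E[payout] = (4/9)·2 + (5/9)·28 = 148/9
Expected profit = 148/9 − 2 = 130/9 ≈ $14.44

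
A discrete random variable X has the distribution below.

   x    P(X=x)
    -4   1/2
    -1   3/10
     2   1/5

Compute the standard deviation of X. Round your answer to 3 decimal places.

2.343

E[X] = -19/10, E[X²] = 91/10
Var(X) = E[X²] − (E[X])² = 91/10 − 361/100 = 549/100
SD(X) = √(549/100) ≈ 2.343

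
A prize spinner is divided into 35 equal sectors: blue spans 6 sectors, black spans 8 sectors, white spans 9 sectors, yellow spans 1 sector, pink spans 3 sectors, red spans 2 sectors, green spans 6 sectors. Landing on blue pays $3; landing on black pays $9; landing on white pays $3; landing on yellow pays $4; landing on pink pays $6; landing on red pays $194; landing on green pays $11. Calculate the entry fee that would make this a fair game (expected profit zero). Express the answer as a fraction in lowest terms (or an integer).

593/35 dollars

E[payout] = (6/35)·3 + (8/35)·9 + (9/35)·3 + (1/35)·4 + (3/35)·6 + (2/35)·194 + (6/35)·11 = 593/35
Fair fee = E[payout] = 593/35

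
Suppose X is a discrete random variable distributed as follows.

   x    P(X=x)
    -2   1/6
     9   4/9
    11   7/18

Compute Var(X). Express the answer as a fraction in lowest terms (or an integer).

E[X] = (1/6)·(-2) + (4/9)·9 + (7/18)·11 = 143/18
E[X²] = (1/6)·4 + (4/9)·81 + (7/18)·121 = 1507/18
Var(X) = 1507/18 − (143/18)² = 6677/324

6677/324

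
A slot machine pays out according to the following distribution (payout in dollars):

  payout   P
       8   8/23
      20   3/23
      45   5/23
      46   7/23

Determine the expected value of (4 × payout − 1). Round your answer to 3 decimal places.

E[4x-1] = (8/23)·31 + (3/23)·79 + (5/23)·179 + (7/23)·183
     = 2661/23 ≈ 115.696

115.696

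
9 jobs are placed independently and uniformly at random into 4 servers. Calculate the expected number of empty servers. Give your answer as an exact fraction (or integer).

19683/65536

Let Xⱼ=1 if server j is empty. P(Xⱼ=1) = ((4-1)/4)^9 = 19683/262144.
By linearity, E[#empty] = 4·19683/262144 = 19683/65536.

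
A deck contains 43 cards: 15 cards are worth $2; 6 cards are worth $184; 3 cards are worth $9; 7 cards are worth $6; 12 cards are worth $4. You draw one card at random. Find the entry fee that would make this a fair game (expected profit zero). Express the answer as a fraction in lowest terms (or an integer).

1251/43 dollars

E[payout] = (15/43)·2 + (6/43)·184 + (3/43)·9 + (7/43)·6 + (12/43)·4 = 1251/43
Fair fee = E[payout] = 1251/43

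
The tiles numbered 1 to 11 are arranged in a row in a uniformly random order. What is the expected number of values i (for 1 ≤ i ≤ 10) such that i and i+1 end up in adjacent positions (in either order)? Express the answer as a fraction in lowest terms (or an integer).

20/11

For each i ∈ {1,…,10}, let Xᵢ = 1 if i and i+1 are adjacent. P(Xᵢ=1) = 2·(11−1)!/11! = 2/11.
By linearity, E[ΣXᵢ] = (10)·(2/11) = 20/11.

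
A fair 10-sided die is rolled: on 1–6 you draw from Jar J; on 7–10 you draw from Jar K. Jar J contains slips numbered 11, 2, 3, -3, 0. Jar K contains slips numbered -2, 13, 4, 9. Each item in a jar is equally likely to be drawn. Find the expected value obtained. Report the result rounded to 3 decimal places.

3.960

E[X | Jar J] = (11 + 2 + 3 − 3 + 0)/5 = 13/5
E[X | Jar K] = (-2 + 13 + 4 + 9)/4 = 6
E[X] = (3/5)·13/5 + (2/5)·6 = 99/25 ≈ 3.960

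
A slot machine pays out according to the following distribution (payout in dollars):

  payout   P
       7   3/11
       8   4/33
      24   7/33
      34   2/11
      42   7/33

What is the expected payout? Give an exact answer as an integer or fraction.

761/33 dollars

E[X] = (3/11)·7 + (4/33)·8 + (7/33)·24 + (2/11)·34 + (7/33)·42
     = 761/33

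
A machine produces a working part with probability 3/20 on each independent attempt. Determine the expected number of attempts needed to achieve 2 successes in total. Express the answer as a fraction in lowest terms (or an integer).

By linearity (sum of 2 independent geometric waits), E[trials] = 2/p = 2/(3/20) = 40/3.

40/3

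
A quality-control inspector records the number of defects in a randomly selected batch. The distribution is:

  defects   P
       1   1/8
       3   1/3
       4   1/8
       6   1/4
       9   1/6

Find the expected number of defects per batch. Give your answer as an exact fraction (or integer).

E[X] = (1/8)·1 + (1/3)·3 + (1/8)·4 + (1/4)·6 + (1/6)·9
     = 37/8

37/8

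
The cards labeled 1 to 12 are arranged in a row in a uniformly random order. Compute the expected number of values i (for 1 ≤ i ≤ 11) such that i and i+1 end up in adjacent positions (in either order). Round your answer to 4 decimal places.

1.8333

For each i ∈ {1,…,11}, let Xᵢ = 1 if i and i+1 are adjacent. P(Xᵢ=1) = 2·(12−1)!/12! = 2/12.
By linearity, E[ΣXᵢ] = (11)·(2/12) = 11/6.
≈ 1.8333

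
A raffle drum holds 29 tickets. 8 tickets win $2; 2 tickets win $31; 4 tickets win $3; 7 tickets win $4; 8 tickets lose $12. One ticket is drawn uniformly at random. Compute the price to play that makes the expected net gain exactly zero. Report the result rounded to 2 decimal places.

E[payout] = (8/29)·2 + (2/29)·31 + (4/29)·3 + (7/29)·4 + (8/29)·(-12) = 22/29
Fair fee = E[payout] = 22/29 ≈ $0.76

$0.76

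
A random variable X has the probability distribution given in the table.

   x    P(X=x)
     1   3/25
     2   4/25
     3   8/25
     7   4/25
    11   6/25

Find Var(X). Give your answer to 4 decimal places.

E[X] = (3/25)·1 + (4/25)·2 + (8/25)·3 + (4/25)·7 + (6/25)·11 = 129/25
E[X²] = (3/25)·1 + (4/25)·4 + (8/25)·9 + (4/25)·49 + (6/25)·121 = 1013/25
Var(X) = 1013/25 − (129/25)² = 8684/625 ≈ 13.8944

13.8944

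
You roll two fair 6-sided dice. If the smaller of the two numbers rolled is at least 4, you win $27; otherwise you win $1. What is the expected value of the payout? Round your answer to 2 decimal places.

$7.50

E[payout] = (3/4)·1 + (1/4)·27 = 15/2
≈ $7.50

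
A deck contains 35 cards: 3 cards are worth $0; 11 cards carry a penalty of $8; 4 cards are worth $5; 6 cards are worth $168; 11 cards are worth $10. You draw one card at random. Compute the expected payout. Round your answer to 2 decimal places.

$30.00

E[payout] = (3/35)·0 + (11/35)·(-8) + (4/35)·5 + (6/35)·168 + (11/35)·10 = 30
≈ $30.00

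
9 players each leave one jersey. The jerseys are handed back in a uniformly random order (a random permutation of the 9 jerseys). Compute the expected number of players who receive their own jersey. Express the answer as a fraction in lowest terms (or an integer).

Let Xᵢ = 1 if person i gets their own jersey. For each i, P(Xᵢ=1) = 1/9.
By linearity of expectation, E[X₁+…+X_9] = 9·(1/9) = 1.

1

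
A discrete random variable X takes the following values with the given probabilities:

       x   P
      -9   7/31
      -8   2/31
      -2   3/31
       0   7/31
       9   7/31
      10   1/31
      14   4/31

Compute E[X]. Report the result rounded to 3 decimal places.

1.419

E[X] = (7/31)·(-9) + (2/31)·(-8) + (3/31)·(-2) + (7/31)·0 + (7/31)·9 + (1/31)·10 + (4/31)·14
     = 44/31 ≈ 1.419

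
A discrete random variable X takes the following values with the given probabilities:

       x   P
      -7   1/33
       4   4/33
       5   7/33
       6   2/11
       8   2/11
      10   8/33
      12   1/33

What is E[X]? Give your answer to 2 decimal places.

6.67

E[X] = (1/33)·(-7) + (4/33)·4 + (7/33)·5 + (2/11)·6 + (2/11)·8 + (8/33)·10 + (1/33)·12
     = 20/3 ≈ 6.67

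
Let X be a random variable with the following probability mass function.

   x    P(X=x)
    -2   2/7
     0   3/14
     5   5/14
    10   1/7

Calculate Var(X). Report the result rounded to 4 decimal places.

E[X] = (2/7)·(-2) + (3/14)·0 + (5/14)·5 + (1/7)·10 = 37/14
E[X²] = (2/7)·4 + (3/14)·0 + (5/14)·25 + (1/7)·100 = 341/14
Var(X) = 341/14 − (37/14)² = 3405/196 ≈ 17.3724

17.3724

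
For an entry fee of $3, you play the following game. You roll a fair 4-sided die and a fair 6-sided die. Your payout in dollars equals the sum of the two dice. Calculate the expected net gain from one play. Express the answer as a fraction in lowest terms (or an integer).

$3

Distribution of the sum of the two dice: 2 w.p. 1/24, 3 w.p. 1/12, 4 w.p. 1/8, 5 w.p. 1/6, 6 w.p. 1/6, 7 w.p. 1/6, …
E[payout] = (1/24)·2 + (1/12)·3 + (1/8)·4 + (1/6)·5 + (1/6)·6 + (1/6)·7 + (1/8)·8 + (1/12)·9 + (1/24)·10 = 6
Expected profit = 6 − 3 = 3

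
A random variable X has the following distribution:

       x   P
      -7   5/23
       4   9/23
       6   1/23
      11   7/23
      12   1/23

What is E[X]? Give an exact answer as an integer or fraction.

E[X] = (5/23)·(-7) + (9/23)·4 + (1/23)·6 + (7/23)·11 + (1/23)·12
     = 96/23

96/23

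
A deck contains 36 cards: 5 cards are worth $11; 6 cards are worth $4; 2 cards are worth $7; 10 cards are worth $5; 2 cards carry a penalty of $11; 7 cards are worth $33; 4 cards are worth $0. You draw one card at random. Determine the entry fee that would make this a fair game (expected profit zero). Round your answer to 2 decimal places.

$9.78

E[payout] = (5/36)·11 + (6/36)·4 + (2/36)·7 + (10/36)·5 + (2/36)·(-11) + (7/36)·33 + (4/36)·0 = 88/9
Fair fee = E[payout] = 88/9 ≈ $9.78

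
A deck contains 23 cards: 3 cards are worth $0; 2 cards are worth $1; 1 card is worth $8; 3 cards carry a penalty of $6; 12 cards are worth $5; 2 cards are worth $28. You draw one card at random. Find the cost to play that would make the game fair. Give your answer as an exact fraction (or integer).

E[payout] = (3/23)·0 + (2/23)·1 + (1/23)·8 + (3/23)·(-6) + (12/23)·5 + (2/23)·28 = 108/23
Fair fee = E[payout] = 108/23

108/23 dollars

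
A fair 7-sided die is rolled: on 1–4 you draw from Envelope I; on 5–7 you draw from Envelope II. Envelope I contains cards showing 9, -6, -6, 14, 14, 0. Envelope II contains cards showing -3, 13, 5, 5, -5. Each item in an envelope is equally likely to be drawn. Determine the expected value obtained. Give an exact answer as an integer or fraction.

11/3

E[X | Envelope I] = (9 − 6 − 6 + 14 + 14 + 0)/6 = 25/6
E[X | Envelope II] = (-3 + 13 + 5 + 5 − 5)/5 = 3
E[X] = (4/7)·25/6 + (3/7)·3 = 11/3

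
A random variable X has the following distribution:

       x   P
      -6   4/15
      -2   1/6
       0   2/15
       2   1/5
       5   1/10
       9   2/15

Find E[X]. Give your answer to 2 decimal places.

E[X] = (4/15)·(-6) + (1/6)·(-2) + (2/15)·0 + (1/5)·2 + (1/10)·5 + (2/15)·9
     = 1/6 ≈ 0.17

0.17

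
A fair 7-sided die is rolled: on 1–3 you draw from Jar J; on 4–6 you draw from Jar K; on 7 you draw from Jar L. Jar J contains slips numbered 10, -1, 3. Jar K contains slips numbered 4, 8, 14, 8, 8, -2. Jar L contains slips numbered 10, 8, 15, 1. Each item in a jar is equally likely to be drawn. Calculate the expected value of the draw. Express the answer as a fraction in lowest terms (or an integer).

81/14

E[X | Jar J] = (10 − 1 + 3)/3 = 4
E[X | Jar K] = (4 + 8 + 14 + 8 + 8 − 2)/6 = 20/3
E[X | Jar L] = (10 + 8 + 15 + 1)/4 = 17/2
E[X] = (3/7)·4 + (3/7)·20/3 + (1/7)·17/2 = 81/14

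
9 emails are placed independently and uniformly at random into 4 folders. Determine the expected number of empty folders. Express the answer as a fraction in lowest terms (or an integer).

19683/65536

Let Xⱼ=1 if folder j is empty. P(Xⱼ=1) = ((4-1)/4)^9 = 19683/262144.
By linearity, E[#empty] = 4·19683/262144 = 19683/65536.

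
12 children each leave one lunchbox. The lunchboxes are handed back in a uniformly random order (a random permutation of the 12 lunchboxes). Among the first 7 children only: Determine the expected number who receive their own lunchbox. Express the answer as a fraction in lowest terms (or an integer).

Let Xᵢ = 1 if person i gets their own lunchbox. For each i, P(Xᵢ=1) = 1/12.
By linearity of expectation, E[X₁+…+X_7] = 7·(1/12) = 7/12.

7/12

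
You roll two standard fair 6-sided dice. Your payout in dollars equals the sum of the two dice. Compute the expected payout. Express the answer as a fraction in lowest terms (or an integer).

Distribution of the sum of the two dice: 2 w.p. 1/36, 3 w.p. 1/18, 4 w.p. 1/12, 5 w.p. 1/9, 6 w.p. 5/36, 7 w.p. 1/6, …
E[payout] = (1/36)·2 + (1/18)·3 + (1/12)·4 + (1/9)·5 + (5/36)·6 + (1/6)·7 + (5/36)·8 + (1/9)·9 + (1/12)·10 + (1/18)·11 + (1/36)·12 = 7

$7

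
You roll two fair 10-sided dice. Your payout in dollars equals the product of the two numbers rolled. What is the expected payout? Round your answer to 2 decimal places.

$30.25

Distribution of the product of the two numbers rolled: 1 w.p. 1/100, 2 w.p. 1/50, 3 w.p. 1/50, 4 w.p. 3/100, 5 w.p. 1/50, 6 w.p. 1/25, …
E[payout] = (1/100)·1 + (1/50)·2 + (1/50)·3 + (3/100)·4 + (1/50)·5 + (1/25)·6 + (1/50)·7 + (1/25)·8 + (3/100)·9 + (1/25)·10 + (1/25)·12 + (1/50)·14 + (1/50)·15 + (3/100)·16 + (1/25)·18 + (1/25)·20 + (1/50)·21 + (1/25)·24 + (1/100)·25 + (1/50)·27 + (1/50)·28 + (1/25)·30 + (1/50)·32 + (1/50)·35 + (3/100)·36 + (1/25)·40 + (1/50)·42 + (1/50)·45 + (1/50)·48 + (1/100)·49 + (1/50)·50 + (1/50)·54 + (1/50)·56 + (1/50)·60 + (1/50)·63 + (1/100)·64 + (1/50)·70 + (1/50)·72 + (1/50)·80 + (1/100)·81 + (1/50)·90 + (1/100)·100 = 121/4
≈ $30.25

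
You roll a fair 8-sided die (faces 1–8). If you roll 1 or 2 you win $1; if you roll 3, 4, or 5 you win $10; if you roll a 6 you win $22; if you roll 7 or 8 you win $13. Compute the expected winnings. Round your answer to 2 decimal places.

E[payout] = (1/4)·1 + (3/8)·10 + (1/4)·13 + (1/8)·22 = 10
≈ $10.00

$10.00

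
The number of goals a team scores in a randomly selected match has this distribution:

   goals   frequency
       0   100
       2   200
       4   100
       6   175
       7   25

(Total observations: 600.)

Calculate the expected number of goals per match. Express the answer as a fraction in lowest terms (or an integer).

27/8

Total = 600, so P(goals=0) = 100/600, etc.
E[X] = (1/6)·0 + (1/3)·2 + (1/6)·4 + (7/24)·6 + (1/24)·7
     = 27/8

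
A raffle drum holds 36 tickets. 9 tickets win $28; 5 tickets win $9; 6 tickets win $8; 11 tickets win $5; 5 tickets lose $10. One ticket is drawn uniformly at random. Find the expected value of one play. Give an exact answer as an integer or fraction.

175/18 dollars

E[payout] = (9/36)·28 + (5/36)·9 + (6/36)·8 + (11/36)·5 + (5/36)·(-10) = 175/18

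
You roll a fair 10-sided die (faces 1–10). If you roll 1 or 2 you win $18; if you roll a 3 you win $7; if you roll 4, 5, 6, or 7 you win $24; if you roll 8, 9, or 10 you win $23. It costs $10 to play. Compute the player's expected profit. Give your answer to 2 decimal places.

$10.80

E[payout] = (1/10)·7 + (1/5)·18 + (3/10)·23 + (2/5)·24 = 104/5
Expected profit = 104/5 − 10 = 54/5 ≈ $10.80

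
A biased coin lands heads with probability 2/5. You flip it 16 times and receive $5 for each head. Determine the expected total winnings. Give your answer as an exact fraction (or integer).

E[#heads] = 16·2/5 = 32/5 (linearity over flips).
E[winnings] = 5·32/5 = 32.

$32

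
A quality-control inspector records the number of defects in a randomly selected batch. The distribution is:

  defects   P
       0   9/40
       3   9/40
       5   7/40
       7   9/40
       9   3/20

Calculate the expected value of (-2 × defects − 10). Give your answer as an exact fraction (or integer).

-379/20

E[-2x-10] = (9/40)·(-10) + (9/40)·(-16) + (7/40)·(-20) + (9/40)·(-24) + (3/20)·(-28)
     = -379/20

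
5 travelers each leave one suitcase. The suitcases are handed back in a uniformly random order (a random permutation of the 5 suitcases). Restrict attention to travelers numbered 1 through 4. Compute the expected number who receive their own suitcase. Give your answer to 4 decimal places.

Let Xᵢ = 1 if person i gets their own suitcase. For each i, P(Xᵢ=1) = 1/5.
By linearity of expectation, E[X₁+…+X_4] = 4·(1/5) = 4/5.
≈ 0.8000

0.8000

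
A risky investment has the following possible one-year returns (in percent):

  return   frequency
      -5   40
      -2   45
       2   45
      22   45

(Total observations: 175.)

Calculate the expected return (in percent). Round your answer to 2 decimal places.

4.51

Total = 175, so P(return=-5) = 40/175, etc.
E[X] = (8/35)·(-5) + (9/35)·(-2) + (9/35)·2 + (9/35)·22
     = 158/35 ≈ 4.51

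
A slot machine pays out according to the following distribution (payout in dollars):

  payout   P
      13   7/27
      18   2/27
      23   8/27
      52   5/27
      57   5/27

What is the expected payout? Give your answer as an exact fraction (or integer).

856/27 dollars

E[X] = (7/27)·13 + (2/27)·18 + (8/27)·23 + (5/27)·52 + (5/27)·57
     = 856/27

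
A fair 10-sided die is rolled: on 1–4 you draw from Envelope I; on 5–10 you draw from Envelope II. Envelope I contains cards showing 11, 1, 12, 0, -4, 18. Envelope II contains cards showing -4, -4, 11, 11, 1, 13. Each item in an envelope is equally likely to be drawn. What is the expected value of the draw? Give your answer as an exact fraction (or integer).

E[X | Envelope I] = (11 + 1 + 12 + 0 − 4 + 18)/6 = 19/3
E[X | Envelope II] = (-4 − 4 + 11 + 11 + 1 + 13)/6 = 14/3
E[X] = (2/5)·19/3 + (3/5)·14/3 = 16/3

16/3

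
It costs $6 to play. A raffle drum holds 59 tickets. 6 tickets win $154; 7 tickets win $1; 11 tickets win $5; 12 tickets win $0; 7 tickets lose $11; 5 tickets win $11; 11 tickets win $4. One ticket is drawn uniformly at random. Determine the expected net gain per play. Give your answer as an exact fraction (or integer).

654/59 dollars

E[payout] = (6/59)·154 + (7/59)·1 + (11/59)·5 + (12/59)·0 + (7/59)·(-11) + (5/59)·11 + (11/59)·4 = 1008/59
Expected profit = 1008/59 − 6 = 654/59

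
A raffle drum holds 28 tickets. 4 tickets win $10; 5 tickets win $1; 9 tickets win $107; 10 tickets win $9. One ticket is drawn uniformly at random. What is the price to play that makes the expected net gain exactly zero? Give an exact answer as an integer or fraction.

549/14 dollars

E[payout] = (4/28)·10 + (5/28)·1 + (9/28)·107 + (10/28)·9 = 549/14
Fair fee = E[payout] = 549/14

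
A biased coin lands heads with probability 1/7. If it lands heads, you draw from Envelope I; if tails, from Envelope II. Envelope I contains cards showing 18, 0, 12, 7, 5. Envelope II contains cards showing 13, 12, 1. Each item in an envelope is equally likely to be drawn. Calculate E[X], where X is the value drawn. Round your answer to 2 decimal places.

E[X | Envelope I] = (18 + 0 + 12 + 7 + 5)/5 = 42/5
E[X | Envelope II] = (13 + 12 + 1)/3 = 26/3
E[X] = (1/7)·42/5 + (6/7)·26/3 = 302/35 ≈ 8.63

8.63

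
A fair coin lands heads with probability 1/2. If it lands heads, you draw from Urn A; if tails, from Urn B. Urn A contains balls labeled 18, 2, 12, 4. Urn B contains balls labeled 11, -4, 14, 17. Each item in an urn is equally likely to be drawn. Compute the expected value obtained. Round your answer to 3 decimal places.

E[X | Urn A] = (18 + 2 + 12 + 4)/4 = 9
E[X | Urn B] = (11 − 4 + 14 + 17)/4 = 19/2
E[X] = (1/2)·9 + (1/2)·19/2 = 37/4 ≈ 9.250

9.250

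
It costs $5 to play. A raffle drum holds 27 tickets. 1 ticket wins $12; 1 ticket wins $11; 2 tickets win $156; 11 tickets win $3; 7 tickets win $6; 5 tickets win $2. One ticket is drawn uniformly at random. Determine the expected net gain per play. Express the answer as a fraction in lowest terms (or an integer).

95/9 dollars

E[payout] = (1/27)·12 + (1/27)·11 + (2/27)·156 + (11/27)·3 + (7/27)·6 + (5/27)·2 = 140/9
Expected profit = 140/9 − 5 = 95/9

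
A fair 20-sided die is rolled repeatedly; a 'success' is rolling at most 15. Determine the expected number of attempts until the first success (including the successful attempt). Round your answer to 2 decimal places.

1.33

For a geometric distribution, E[trials] = 1/p = 1/(3/4) = 4/3.
≈ 1.33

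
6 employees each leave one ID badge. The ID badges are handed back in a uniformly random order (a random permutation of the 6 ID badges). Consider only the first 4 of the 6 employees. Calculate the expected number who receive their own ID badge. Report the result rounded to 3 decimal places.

Let Xᵢ = 1 if person i gets their own ID badge. For each i, P(Xᵢ=1) = 1/6.
By linearity of expectation, E[X₁+…+X_4] = 4·(1/6) = 2/3.
≈ 0.667

0.667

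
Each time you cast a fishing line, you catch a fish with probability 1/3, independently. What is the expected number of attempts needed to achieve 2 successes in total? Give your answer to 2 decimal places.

6.00

By linearity (sum of 2 independent geometric waits), E[trials] = 2/p = 2/(1/3) = 6.
≈ 6.00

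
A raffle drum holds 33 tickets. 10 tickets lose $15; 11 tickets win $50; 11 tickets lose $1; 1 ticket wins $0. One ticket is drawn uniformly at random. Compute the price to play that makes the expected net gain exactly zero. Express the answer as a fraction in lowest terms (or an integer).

389/33 dollars

E[payout] = (10/33)·(-15) + (11/33)·50 + (11/33)·(-1) + (1/33)·0 = 389/33
Fair fee = E[payout] = 389/33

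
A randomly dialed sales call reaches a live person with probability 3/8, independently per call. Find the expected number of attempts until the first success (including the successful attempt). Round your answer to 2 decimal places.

For a geometric distribution, E[trials] = 1/p = 1/(3/8) = 8/3.
≈ 2.67

2.67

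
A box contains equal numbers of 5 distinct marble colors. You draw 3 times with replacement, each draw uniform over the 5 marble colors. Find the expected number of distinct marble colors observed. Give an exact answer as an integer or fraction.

61/25

Let Xⱼ=1 if type j appears at least once. P(Xⱼ=1) = 1 − ((5−1)/5)^3 = 61/125.
E[#distinct] = 5·61/125 = 61/25.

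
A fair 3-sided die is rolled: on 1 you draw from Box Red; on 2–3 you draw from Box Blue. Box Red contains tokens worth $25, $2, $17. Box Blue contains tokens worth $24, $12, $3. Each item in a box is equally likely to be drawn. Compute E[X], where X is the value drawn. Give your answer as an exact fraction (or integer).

E[X | Box Red] = (25 + 2 + 17)/3 = 44/3
E[X | Box Blue] = (24 + 12 + 3)/3 = 13
E[X] = (1/3)·44/3 + (2/3)·13 = 122/9

122/9 dollars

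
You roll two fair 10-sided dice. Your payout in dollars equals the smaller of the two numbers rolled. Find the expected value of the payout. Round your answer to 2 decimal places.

$3.85

Distribution of the smaller of the two numbers rolled: 1 w.p. 19/100, 2 w.p. 17/100, 3 w.p. 3/20, 4 w.p. 13/100, 5 w.p. 11/100, 6 w.p. 9/100, …
E[payout] = (19/100)·1 + (17/100)·2 + (3/20)·3 + (13/100)·4 + (11/100)·5 + (9/100)·6 + (7/100)·7 + (1/20)·8 + (3/100)·9 + (1/100)·10 = 77/20
≈ $3.85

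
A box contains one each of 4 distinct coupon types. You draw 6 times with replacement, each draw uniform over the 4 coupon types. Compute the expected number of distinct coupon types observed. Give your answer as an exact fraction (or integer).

Let Xⱼ=1 if type j appears at least once. P(Xⱼ=1) = 1 − ((4−1)/4)^6 = 3367/4096.
E[#distinct] = 4·3367/4096 = 3367/1024.

3367/1024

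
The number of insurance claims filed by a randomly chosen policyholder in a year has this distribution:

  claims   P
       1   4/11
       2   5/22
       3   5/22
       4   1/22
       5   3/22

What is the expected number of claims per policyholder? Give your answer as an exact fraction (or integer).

26/11

E[X] = (4/11)·1 + (5/22)·2 + (5/22)·3 + (1/22)·4 + (3/22)·5
     = 26/11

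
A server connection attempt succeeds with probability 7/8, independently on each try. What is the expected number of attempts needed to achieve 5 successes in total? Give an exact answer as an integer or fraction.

40/7

By linearity (sum of 5 independent geometric waits), E[trials] = 5/p = 5/(7/8) = 40/7.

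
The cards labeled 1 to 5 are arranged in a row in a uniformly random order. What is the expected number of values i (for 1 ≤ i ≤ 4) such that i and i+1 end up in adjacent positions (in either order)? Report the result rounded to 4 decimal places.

For each i ∈ {1,…,4}, let Xᵢ = 1 if i and i+1 are adjacent. P(Xᵢ=1) = 2·(5−1)!/5! = 2/5.
By linearity, E[ΣXᵢ] = (4)·(2/5) = 8/5.
≈ 1.6000

1.6000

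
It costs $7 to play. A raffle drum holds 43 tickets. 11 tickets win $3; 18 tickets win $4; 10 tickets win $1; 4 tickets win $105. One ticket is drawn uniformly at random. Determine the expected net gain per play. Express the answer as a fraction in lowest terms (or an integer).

234/43 dollars

E[payout] = (11/43)·3 + (18/43)·4 + (10/43)·1 + (4/43)·105 = 535/43
Expected profit = 535/43 − 7 = 234/43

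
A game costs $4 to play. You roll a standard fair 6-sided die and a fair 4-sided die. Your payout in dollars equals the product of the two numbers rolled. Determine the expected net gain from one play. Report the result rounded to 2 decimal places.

$4.75

Distribution of the product of the two numbers rolled: 1 w.p. 1/24, 2 w.p. 1/12, 3 w.p. 1/12, 4 w.p. 1/8, 5 w.p. 1/24, 6 w.p. 1/8, …
E[payout] = (1/24)·1 + (1/12)·2 + (1/12)·3 + (1/8)·4 + (1/24)·5 + (1/8)·6 + (1/12)·8 + (1/24)·9 + (1/24)·10 + (1/8)·12 + (1/24)·15 + (1/24)·16 + (1/24)·18 + (1/24)·20 + (1/24)·24 = 35/4
Expected profit = 35/4 − 4 = 19/4 ≈ $4.75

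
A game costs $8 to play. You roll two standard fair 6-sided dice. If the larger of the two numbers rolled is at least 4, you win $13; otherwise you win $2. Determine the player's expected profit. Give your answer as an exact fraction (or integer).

9/4 dollars

E[payout] = (1/4)·2 + (3/4)·13 = 41/4
Expected profit = 41/4 − 8 = 9/4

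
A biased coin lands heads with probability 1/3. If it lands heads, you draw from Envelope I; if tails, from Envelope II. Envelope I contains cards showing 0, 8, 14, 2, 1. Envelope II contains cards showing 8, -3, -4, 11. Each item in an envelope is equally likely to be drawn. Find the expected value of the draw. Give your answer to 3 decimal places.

3.667

E[X | Envelope I] = (0 + 8 + 14 + 2 + 1)/5 = 5
E[X | Envelope II] = (8 − 3 − 4 + 11)/4 = 3
E[X] = (1/3)·5 + (2/3)·3 = 11/3 ≈ 3.667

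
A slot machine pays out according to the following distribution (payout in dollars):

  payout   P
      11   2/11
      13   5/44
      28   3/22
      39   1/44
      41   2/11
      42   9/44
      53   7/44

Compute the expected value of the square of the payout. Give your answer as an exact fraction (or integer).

57025/44

E[X²] = (2/11)·121 + (5/44)·169 + (3/22)·784 + (1/44)·1521 + (2/11)·1681 + (9/44)·1764 + (7/44)·2809
     = 57025/44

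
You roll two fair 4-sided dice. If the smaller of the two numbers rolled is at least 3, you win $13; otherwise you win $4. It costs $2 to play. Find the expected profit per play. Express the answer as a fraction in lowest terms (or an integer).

E[payout] = (3/4)·4 + (1/4)·13 = 25/4
Expected profit = 25/4 − 2 = 17/4

17/4 dollars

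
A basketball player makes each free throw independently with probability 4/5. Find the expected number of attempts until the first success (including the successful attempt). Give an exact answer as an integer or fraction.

For a geometric distribution, E[trials] = 1/p = 1/(4/5) = 5/4.

5/4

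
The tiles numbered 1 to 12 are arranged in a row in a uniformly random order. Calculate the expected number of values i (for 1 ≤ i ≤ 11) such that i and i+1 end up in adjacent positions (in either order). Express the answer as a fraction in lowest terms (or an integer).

11/6

For each i ∈ {1,…,11}, let Xᵢ = 1 if i and i+1 are adjacent. P(Xᵢ=1) = 2·(12−1)!/12! = 2/12.
By linearity, E[ΣXᵢ] = (11)·(2/12) = 11/6.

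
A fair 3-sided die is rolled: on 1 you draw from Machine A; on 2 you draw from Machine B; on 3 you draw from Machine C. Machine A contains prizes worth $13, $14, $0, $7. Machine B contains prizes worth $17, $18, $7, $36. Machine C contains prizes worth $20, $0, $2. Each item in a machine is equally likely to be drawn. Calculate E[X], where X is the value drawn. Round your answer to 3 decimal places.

E[X | Machine A] = (13 + 14 + 0 + 7)/4 = 17/2
E[X | Machine B] = (17 + 18 + 7 + 36)/4 = 39/2
E[X | Machine C] = (20 + 0 + 2)/3 = 22/3
E[X] = (1/3)·17/2 + (1/3)·39/2 + (1/3)·22/3 = 106/9 ≈ 11.778

$11.778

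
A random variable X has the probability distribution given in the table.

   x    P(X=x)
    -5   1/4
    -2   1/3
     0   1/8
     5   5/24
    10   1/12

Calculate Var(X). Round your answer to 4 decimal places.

E[X] = (1/4)·(-5) + (1/3)·(-2) + (1/8)·0 + (5/24)·5 + (1/12)·10 = -1/24
E[X²] = (1/4)·25 + (1/3)·4 + (1/8)·0 + (5/24)·25 + (1/12)·100 = 169/8
Var(X) = 169/8 − (-1/24)² = 12167/576 ≈ 21.1233

21.1233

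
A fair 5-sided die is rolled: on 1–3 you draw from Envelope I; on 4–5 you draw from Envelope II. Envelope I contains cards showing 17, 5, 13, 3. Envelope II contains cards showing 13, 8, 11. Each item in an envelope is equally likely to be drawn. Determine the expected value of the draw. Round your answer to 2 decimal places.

E[X | Envelope I] = (17 + 5 + 13 + 3)/4 = 19/2
E[X | Envelope II] = (13 + 8 + 11)/3 = 32/3
E[X] = (3/5)·19/2 + (2/5)·32/3 = 299/30 ≈ 9.97

9.97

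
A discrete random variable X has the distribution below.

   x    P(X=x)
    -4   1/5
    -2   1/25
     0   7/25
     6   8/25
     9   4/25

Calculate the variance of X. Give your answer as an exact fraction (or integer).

E[X] = (1/5)·(-4) + (1/25)·(-2) + (7/25)·0 + (8/25)·6 + (4/25)·9 = 62/25
E[X²] = (1/5)·16 + (1/25)·4 + (7/25)·0 + (8/25)·36 + (4/25)·81 = 696/25
Var(X) = 696/25 − (62/25)² = 13556/625

13556/625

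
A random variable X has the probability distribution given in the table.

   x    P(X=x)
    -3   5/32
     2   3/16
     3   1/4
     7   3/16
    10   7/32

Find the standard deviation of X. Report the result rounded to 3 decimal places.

4.265

E[X] = 133/32, E[X²] = 1135/32
Var(X) = E[X²] − (E[X])² = 1135/32 − 17689/1024 = 18631/1024
SD(X) = √(18631/1024) ≈ 4.265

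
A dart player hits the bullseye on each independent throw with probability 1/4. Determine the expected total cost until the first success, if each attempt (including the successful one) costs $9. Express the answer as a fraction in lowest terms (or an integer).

$36

E[#attempts] = 1/p = 4; E[cost] = 9·4 = 36.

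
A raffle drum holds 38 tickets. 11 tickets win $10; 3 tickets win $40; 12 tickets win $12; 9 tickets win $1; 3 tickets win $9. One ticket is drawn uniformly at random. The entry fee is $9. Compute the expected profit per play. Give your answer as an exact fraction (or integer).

34/19 dollars

E[payout] = (11/38)·10 + (3/38)·40 + (12/38)·12 + (9/38)·1 + (3/38)·9 = 205/19
Expected profit = 205/19 − 9 = 34/19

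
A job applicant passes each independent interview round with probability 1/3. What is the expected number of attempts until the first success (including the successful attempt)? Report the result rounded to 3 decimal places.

For a geometric distribution, E[trials] = 1/p = 1/(1/3) = 3.
≈ 3.000

3.000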